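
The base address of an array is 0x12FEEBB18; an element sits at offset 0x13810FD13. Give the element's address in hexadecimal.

0x267FFB82B

Add column by column in base 16, right to left:
  8+3 = B
  1+1 = 2
  B+D = 8 carry 1
  B+F+1 = B carry 1
  E+0+1 = F
  E+1 = F
  F+8 = 7 carry 1
  2+3+1 = 6
  1+1 = 2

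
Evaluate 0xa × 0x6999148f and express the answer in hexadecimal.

0x41ffacd96

Multiply each base-16 digit by 10, carrying:
  f×10 = 150 → write 6 carry 9
  8×10+9 = 89 → write 9 carry 5
  4×10+5 = 45 → write d carry 2
  1×10+2 = 12 → write c
  9×10 = 90 → write a carry 5
  9×10+5 = 95 → write f carry 5
  9×10+5 = 95 → write f carry 5
  6×10+5 = 65 → write 1 carry 4
  remaining carry: 4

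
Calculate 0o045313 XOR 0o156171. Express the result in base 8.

0o113262

XOR each oct digit independently (no carries):
  0^1=1, 4^5=1, 5^6=3, 3^1=2, 1^7=6, 3^1=2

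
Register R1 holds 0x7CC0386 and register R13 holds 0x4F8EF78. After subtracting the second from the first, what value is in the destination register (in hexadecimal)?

Subtract column by column in base 16:
  6-8 → E (borrow)
  8-7-1 → 0
  3-F → 4 (borrow)
  0-E-1 → 1 (borrow)
  C-8-1 → 3
  C-F → D (borrow)
  7-4-1 → 2

0x2D3140E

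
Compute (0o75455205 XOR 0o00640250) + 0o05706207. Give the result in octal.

First 0o75455205 XOR 0o00640250 = 0o75215055.
Add column by column in base 8, right to left:
  5+7 = 4 carry 1
  5+0+1 = 6
  0+2 = 2
  5+6 = 3 carry 1
  1+0+1 = 2
  2+7 = 1 carry 1
  5+5+1 = 3 carry 1
  7+0+1 = 0 carry 1
  final carry 1

0o103123264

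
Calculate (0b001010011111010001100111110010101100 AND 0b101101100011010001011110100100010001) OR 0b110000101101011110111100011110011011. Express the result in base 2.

0b111000101111011111111110111110011011

0b001010011111010001100111110010101100 AND 0b101101100011010001011110100100010001 = 0b001000000011010001000110100000000000.
Then OR with 0b110000101101011110111100011110011011.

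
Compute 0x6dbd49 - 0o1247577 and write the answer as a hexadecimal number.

0x686dca

0o1247577 = 0x54f7f in hexadecimal.
Subtract column by column in base 16:
  9-f → a (borrow)
  4-7-1 → c (borrow)
  d-f-1 → d (borrow)
  b-4-1 → 6
  d-5 → 8
  6-0 → 6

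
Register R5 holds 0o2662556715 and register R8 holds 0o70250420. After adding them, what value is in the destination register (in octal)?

Add column by column in base 8, right to left:
  5+0 = 5
  1+2 = 3
  7+4 = 3 carry 1
  6+0+1 = 7
  5+5 = 2 carry 1
  5+2+1 = 0 carry 1
  2+0+1 = 3
  6+7 = 5 carry 1
  6+0+1 = 7
  2+0 = 2

0o2753027335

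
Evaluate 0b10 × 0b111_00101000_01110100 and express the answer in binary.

0b11100101000011101000

Multiply each base-2 digit by 2, carrying:
  0×2 = 0 → write 0
  0×2 = 0 → write 0
  1×2 = 2 → write 0 carry 1
  0×2+1 = 1 → write 1
  1×2 = 2 → write 0 carry 1
  1×2+1 = 3 → write 1 carry 1
  1×2+1 = 3 → write 1 carry 1
  0×2+1 = 1 → write 1
  0×2 = 0 → write 0
  0×2 = 0 → write 0
  0×2 = 0 → write 0
  1×2 = 2 → write 0 carry 1
  0×2+1 = 1 → write 1
  1×2 = 2 → write 0 carry 1
  0×2+1 = 1 → write 1
  0×2 = 0 → write 0
  1×2 = 2 → write 0 carry 1
  1×2+1 = 3 → write 1 carry 1
  1×2+1 = 3 → write 1 carry 1
  remaining carry: 1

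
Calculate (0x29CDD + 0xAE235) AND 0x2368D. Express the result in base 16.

0x3600

Add column by column in base 16, right to left:
  D+5 = 2 carry 1
  D+3+1 = 1 carry 1
  C+2+1 = F
  9+E = 7 carry 1
  2+A+1 = D
Sum = 0xD7F12; now AND with 0x2368D:
  D&2=0, 7&3=3, F&6=6, 1&8=0, 2&D=0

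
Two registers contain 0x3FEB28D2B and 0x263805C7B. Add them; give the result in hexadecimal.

Add column by column in base 16, right to left:
  B+B = 6 carry 1
  2+7+1 = A
  D+C = 9 carry 1
  8+5+1 = E
  2+0 = 2
  B+8 = 3 carry 1
  E+3+1 = 2 carry 1
  F+6+1 = 6 carry 1
  3+2+1 = 6

0x66232E9A6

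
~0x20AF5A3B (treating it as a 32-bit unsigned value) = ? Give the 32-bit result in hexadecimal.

0xDF50A5C4

Each hex digit d becomes F−d:
  2→D, 0→F, A→5, F→0, 5→A, A→5, 3→C, B→4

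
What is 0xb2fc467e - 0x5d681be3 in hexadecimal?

Subtract column by column in base 16:
  e-3 → b
  7-e → 9 (borrow)
  6-b-1 → a (borrow)
  4-1-1 → 2
  c-8 → 4
  f-6 → 9
  2-d → 5 (borrow)
  b-5-1 → 5

0x55942a9b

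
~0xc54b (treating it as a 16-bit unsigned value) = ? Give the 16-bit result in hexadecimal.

Each hex digit d becomes f−d:
  c→3, 5→a, 4→b, b→4

0x3ab4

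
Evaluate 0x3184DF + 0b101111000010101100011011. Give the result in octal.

0o73327772

0x3184DF = 0o14302337 in octal.
0b101111000010101100011011 = 0o57025433 in octal.
Add column by column in base 8, right to left:
  7+3 = 2 carry 1
  3+3+1 = 7
  3+4 = 7
  2+5 = 7
  0+2 = 2
  3+0 = 3
  4+7 = 3 carry 1
  1+5+1 = 7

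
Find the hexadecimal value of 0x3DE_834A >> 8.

Shifting right by 8 bits = 2 hex digits: drop the last 2.

0x3DE83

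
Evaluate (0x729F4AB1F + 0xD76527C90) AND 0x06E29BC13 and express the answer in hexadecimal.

0x20012403

Add column by column in base 16, right to left:
  F+0 = F
  1+9 = A
  B+C = 7 carry 1
  A+7+1 = 2 carry 1
  4+2+1 = 7
  F+5 = 4 carry 1
  9+6+1 = 0 carry 1
  2+7+1 = A
  7+D = 4 carry 1
  final carry 1
Sum = 0x14A04727AF; now AND with 0x06E29BC13:
  1&0=0, 4&0=0, A&6=2, 0&E=0, 4&2=0, 7&9=1, 2&B=2, 7&C=4, A&1=0, F&3=3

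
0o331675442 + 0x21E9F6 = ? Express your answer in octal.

0o342262430

0x21E9F6 = 0o10364766 in octal.
Add column by column in base 8, right to left:
  2+6 = 0 carry 1
  4+6+1 = 3 carry 1
  4+7+1 = 4 carry 1
  5+4+1 = 2 carry 1
  7+6+1 = 6 carry 1
  6+3+1 = 2 carry 1
  1+0+1 = 2
  3+1 = 4
  3+0 = 3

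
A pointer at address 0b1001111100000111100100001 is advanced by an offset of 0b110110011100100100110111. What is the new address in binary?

0b10000101111101100001011000

Add column by column in base 2, right to left:
  1+1 = 0 carry 1
  0+1+1 = 0 carry 1
  0+1+1 = 0 carry 1
  0+0+1 = 1
  0+1 = 1
  1+1 = 0 carry 1
  0+0+1 = 1
  0+0 = 0
  1+1 = 0 carry 1
  1+0+1 = 0 carry 1
  1+0+1 = 0 carry 1
  1+1+1 = 1 carry 1
  0+0+1 = 1
  0+0 = 0
  0+1 = 1
  0+1 = 1
  0+1 = 1
  1+0 = 1
  1+0 = 1
  1+1 = 0 carry 1
  1+1+1 = 1 carry 1
  1+0+1 = 0 carry 1
  0+1+1 = 0 carry 1
  0+1+1 = 0 carry 1
  1+0+1 = 0 carry 1
  final carry 1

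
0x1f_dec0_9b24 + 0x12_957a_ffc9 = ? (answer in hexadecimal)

Add column by column in base 16, right to left:
  4+9 = d
  2+c = e
  b+f = a carry 1
  9+f+1 = 9 carry 1
  0+a+1 = b
  c+7 = 3 carry 1
  e+5+1 = 4 carry 1
  d+9+1 = 7 carry 1
  f+2+1 = 2 carry 1
  1+1+1 = 3

0x32743b9aed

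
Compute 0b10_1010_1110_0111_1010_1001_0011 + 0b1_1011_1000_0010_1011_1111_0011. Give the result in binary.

0b100011001101010011010000110

Add column by column in base 2, right to left:
  1+1 = 0 carry 1
  1+1+1 = 1 carry 1
  0+0+1 = 1
  0+0 = 0
  1+1 = 0 carry 1
  0+1+1 = 0 carry 1
  0+1+1 = 0 carry 1
  1+1+1 = 1 carry 1
  0+1+1 = 0 carry 1
  1+1+1 = 1 carry 1
  0+0+1 = 1
  1+1 = 0 carry 1
  1+0+1 = 0 carry 1
  1+1+1 = 1 carry 1
  1+0+1 = 0 carry 1
  0+0+1 = 1
  0+0 = 0
  1+0 = 1
  1+0 = 1
  1+1 = 0 carry 1
  0+1+1 = 0 carry 1
  1+1+1 = 1 carry 1
  0+0+1 = 1
  1+1 = 0 carry 1
  0+1+1 = 0 carry 1
  1+0+1 = 0 carry 1
  final carry 1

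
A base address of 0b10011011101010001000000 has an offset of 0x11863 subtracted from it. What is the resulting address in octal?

0b10011011101010001000000 = 0o23352100 in octal.
0x11863 = 0o214143 in octal.
Subtract column by column in base 8:
  0-3 → 5 (borrow)
  0-4-1 → 3 (borrow)
  1-1-1 → 7 (borrow)
  2-4-1 → 5 (borrow)
  5-1-1 → 3
  3-2 → 1
  3-0 → 3
  2-0 → 2

0o23135735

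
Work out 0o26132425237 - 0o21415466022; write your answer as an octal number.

0o4514737215

Subtract column by column in base 8:
  7-2 → 5
  3-2 → 1
  2-0 → 2
  5-6 → 7 (borrow)
  2-6-1 → 3 (borrow)
  4-4-1 → 7 (borrow)
  2-5-1 → 4 (borrow)
  3-1-1 → 1
  1-4 → 5 (borrow)
  6-1-1 → 4
  2-2 → 0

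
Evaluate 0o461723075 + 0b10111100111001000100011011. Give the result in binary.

0o461723075 = 0b100110001111010011000111101 in binary.
Add column by column in base 2, right to left:
  1+1 = 0 carry 1
  0+1+1 = 0 carry 1
  1+0+1 = 0 carry 1
  1+1+1 = 1 carry 1
  1+1+1 = 1 carry 1
  1+0+1 = 0 carry 1
  0+0+1 = 1
  0+0 = 0
  0+1 = 1
  1+0 = 1
  1+0 = 1
  0+0 = 0
  0+1 = 1
  1+0 = 1
  0+0 = 0
  1+1 = 0 carry 1
  1+1+1 = 1 carry 1
  1+1+1 = 1 carry 1
  1+0+1 = 0 carry 1
  0+0+1 = 1
  0+1 = 1
  0+1 = 1
  1+1 = 0 carry 1
  1+1+1 = 1 carry 1
  0+0+1 = 1
  0+1 = 1
  1+0 = 1

0b111101110110011011101011000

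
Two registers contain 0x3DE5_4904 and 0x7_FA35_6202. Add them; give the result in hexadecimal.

0x8381AAB06

Add column by column in base 16, right to left:
  4+2 = 6
  0+0 = 0
  9+2 = B
  4+6 = A
  5+5 = A
  E+3 = 1 carry 1
  D+A+1 = 8 carry 1
  3+F+1 = 3 carry 1
  0+7+1 = 8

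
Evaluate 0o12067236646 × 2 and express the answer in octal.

0o24156475514

Multiply each base-8 digit by 2, carrying:
  6×2 = 12 → write 4 carry 1
  4×2+1 = 9 → write 1 carry 1
  6×2+1 = 13 → write 5 carry 1
  6×2+1 = 13 → write 5 carry 1
  3×2+1 = 7 → write 7
  2×2 = 4 → write 4
  7×2 = 14 → write 6 carry 1
  6×2+1 = 13 → write 5 carry 1
  0×2+1 = 1 → write 1
  2×2 = 4 → write 4
  1×2 = 2 → write 2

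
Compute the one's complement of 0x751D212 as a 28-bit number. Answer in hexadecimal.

0x8AE2DED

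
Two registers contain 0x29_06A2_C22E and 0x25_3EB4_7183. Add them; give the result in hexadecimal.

0x4E455733B1

Add column by column in base 16, right to left:
  E+3 = 1 carry 1
  2+8+1 = B
  2+1 = 3
  C+7 = 3 carry 1
  2+4+1 = 7
  A+B = 5 carry 1
  6+E+1 = 5 carry 1
  0+3+1 = 4
  9+5 = E
  2+2 = 4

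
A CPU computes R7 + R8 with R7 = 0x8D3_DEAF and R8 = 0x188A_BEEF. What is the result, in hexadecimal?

0x215E9D9E

Add column by column in base 16, right to left:
  F+F = E carry 1
  A+E+1 = 9 carry 1
  E+E+1 = D carry 1
  D+B+1 = 9 carry 1
  3+A+1 = E
  D+8 = 5 carry 1
  8+8+1 = 1 carry 1
  0+1+1 = 2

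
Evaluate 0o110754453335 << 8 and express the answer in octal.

0o44366225556400

8 bits is not a whole number of base-8 digits; in binary: 1001000111101100100101011011011101 << 8 = 100100011110110010010101101101110100000000.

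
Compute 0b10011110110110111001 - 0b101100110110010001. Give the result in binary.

0b1110010000000101000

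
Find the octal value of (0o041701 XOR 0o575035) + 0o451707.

First 0o041701 XOR 0o575035 = 0o534734.
Add column by column in base 8, right to left:
  4+7 = 3 carry 1
  3+0+1 = 4
  7+7 = 6 carry 1
  4+1+1 = 6
  3+5 = 0 carry 1
  5+4+1 = 2 carry 1
  final carry 1

0o1206643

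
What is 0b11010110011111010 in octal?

Group the bits in threes: 011 010 110 011 111 010 → 326372.

0o326372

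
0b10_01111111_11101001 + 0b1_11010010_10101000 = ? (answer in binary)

Add column by column in base 2, right to left:
  1+0 = 1
  0+0 = 0
  0+0 = 0
  1+1 = 0 carry 1
  0+0+1 = 1
  1+1 = 0 carry 1
  1+0+1 = 0 carry 1
  1+1+1 = 1 carry 1
  1+0+1 = 0 carry 1
  1+1+1 = 1 carry 1
  1+0+1 = 0 carry 1
  1+0+1 = 0 carry 1
  1+1+1 = 1 carry 1
  1+0+1 = 0 carry 1
  1+1+1 = 1 carry 1
  0+1+1 = 0 carry 1
  0+1+1 = 0 carry 1
  1+0+1 = 0 carry 1
  final carry 1

0b1000101001010010001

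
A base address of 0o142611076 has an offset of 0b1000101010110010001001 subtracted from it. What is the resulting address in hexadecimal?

0o142611076 = 0x18B123E in hexadecimal.
0b1000101010110010001001 = 0x22AC89 in hexadecimal.
Subtract column by column in base 16:
  E-9 → 5
  3-8 → B (borrow)
  2-C-1 → 5 (borrow)
  1-A-1 → 6 (borrow)
  B-2-1 → 8
  8-2 → 6
  1-0 → 1

0x16865B5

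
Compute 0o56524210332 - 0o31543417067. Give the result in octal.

0o24760571243

Subtract column by column in base 8:
  2-7 → 3 (borrow)
  3-6-1 → 4 (borrow)
  3-0-1 → 2
  0-7 → 1 (borrow)
  1-1-1 → 7 (borrow)
  2-4-1 → 5 (borrow)
  4-3-1 → 0
  2-4 → 6 (borrow)
  5-5-1 → 7 (borrow)
  6-1-1 → 4
  5-3 → 2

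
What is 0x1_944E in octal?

0o312116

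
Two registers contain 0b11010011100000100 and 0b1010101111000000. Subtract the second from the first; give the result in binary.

0b1111101101000100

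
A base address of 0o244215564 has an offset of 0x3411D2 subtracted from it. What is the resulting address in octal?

0o227204642

0x3411D2 = 0o15010722 in octal.
Subtract column by column in base 8:
  4-2 → 2
  6-2 → 4
  5-7 → 6 (borrow)
  5-0-1 → 4
  1-1 → 0
  2-0 → 2
  4-5 → 7 (borrow)
  4-1-1 → 2
  2-0 → 2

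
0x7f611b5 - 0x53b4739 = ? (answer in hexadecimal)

Subtract column by column in base 16:
  5-9 → c (borrow)
  b-3-1 → 7
  1-7 → a (borrow)
  1-4-1 → c (borrow)
  6-b-1 → a (borrow)
  f-3-1 → b
  7-5 → 2

0x2baca7c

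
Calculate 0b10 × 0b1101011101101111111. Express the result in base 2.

0b11010111011011111110

Multiply each base-2 digit by 2, carrying:
  1×2 = 2 → write 0 carry 1
  1×2+1 = 3 → write 1 carry 1
  1×2+1 = 3 → write 1 carry 1
  1×2+1 = 3 → write 1 carry 1
  1×2+1 = 3 → write 1 carry 1
  1×2+1 = 3 → write 1 carry 1
  1×2+1 = 3 → write 1 carry 1
  0×2+1 = 1 → write 1
  1×2 = 2 → write 0 carry 1
  1×2+1 = 3 → write 1 carry 1
  0×2+1 = 1 → write 1
  1×2 = 2 → write 0 carry 1
  1×2+1 = 3 → write 1 carry 1
  1×2+1 = 3 → write 1 carry 1
  0×2+1 = 1 → write 1
  1×2 = 2 → write 0 carry 1
  0×2+1 = 1 → write 1
  1×2 = 2 → write 0 carry 1
  1×2+1 = 3 → write 1 carry 1
  remaining carry: 1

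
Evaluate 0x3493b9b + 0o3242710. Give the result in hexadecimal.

0x3568163

0o3242710 = 0xd45c8 in hexadecimal.
Add column by column in base 16, right to left:
  b+8 = 3 carry 1
  9+c+1 = 6 carry 1
  b+5+1 = 1 carry 1
  3+4+1 = 8
  9+d = 6 carry 1
  4+0+1 = 5
  3+0 = 3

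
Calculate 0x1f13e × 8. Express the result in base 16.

Multiply each base-16 digit by 8, carrying:
  e×8 = 112 → write 0 carry 7
  3×8+7 = 31 → write f carry 1
  1×8+1 = 9 → write 9
  f×8 = 120 → write 8 carry 7
  1×8+7 = 15 → write f

0xf89f0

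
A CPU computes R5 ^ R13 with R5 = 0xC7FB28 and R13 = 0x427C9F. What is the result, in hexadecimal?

0x8587B7

XOR each hex digit independently (no carries):
  C^4=8, 7^2=5, F^7=8, B^C=7, 2^9=B, 8^F=7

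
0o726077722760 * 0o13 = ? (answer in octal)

Multiply each base-8 digit by 11, carrying:
  0×11 = 0 → write 0
  6×11 = 66 → write 2 carry 8
  7×11+8 = 85 → write 5 carry 10
  2×11+10 = 32 → write 0 carry 4
  2×11+4 = 26 → write 2 carry 3
  7×11+3 = 80 → write 0 carry 10
  7×11+10 = 87 → write 7 carry 10
  7×11+10 = 87 → write 7 carry 10
  0×11+10 = 10 → write 2 carry 1
  6×11+1 = 67 → write 3 carry 8
  2×11+8 = 30 → write 6 carry 3
  7×11+3 = 80 → write 0 carry 10
  remaining carry: 12

0o12063277020520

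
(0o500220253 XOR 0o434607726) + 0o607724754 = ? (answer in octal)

First 0o500220253 XOR 0o434607726 = 0o134427575.
Add column by column in base 8, right to left:
  5+4 = 1 carry 1
  7+5+1 = 5 carry 1
  5+7+1 = 5 carry 1
  7+4+1 = 4 carry 1
  2+2+1 = 5
  4+7 = 3 carry 1
  4+7+1 = 4 carry 1
  3+0+1 = 4
  1+6 = 7

0o744354551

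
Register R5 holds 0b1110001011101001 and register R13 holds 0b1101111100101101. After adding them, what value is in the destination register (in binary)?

0b11100001000010110

Add column by column in base 2, right to left:
  1+1 = 0 carry 1
  0+0+1 = 1
  0+1 = 1
  1+1 = 0 carry 1
  0+0+1 = 1
  1+1 = 0 carry 1
  1+0+1 = 0 carry 1
  1+0+1 = 0 carry 1
  0+1+1 = 0 carry 1
  1+1+1 = 1 carry 1
  0+1+1 = 0 carry 1
  0+1+1 = 0 carry 1
  0+1+1 = 0 carry 1
  1+0+1 = 0 carry 1
  1+1+1 = 1 carry 1
  1+1+1 = 1 carry 1
  final carry 1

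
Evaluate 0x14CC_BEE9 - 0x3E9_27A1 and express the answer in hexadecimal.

0x10E39748

Subtract column by column in base 16:
  9-1 → 8
  E-A → 4
  E-7 → 7
  B-2 → 9
  C-9 → 3
  C-E → E (borrow)
  4-3-1 → 0
  1-0 → 1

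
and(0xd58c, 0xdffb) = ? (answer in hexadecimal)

0xd588

AND each hex digit independently (no carries):
  d&d=d, 5&f=5, 8&f=8, c&b=8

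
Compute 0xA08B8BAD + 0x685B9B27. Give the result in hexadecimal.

0x108E726D4

Add column by column in base 16, right to left:
  D+7 = 4 carry 1
  A+2+1 = D
  B+B = 6 carry 1
  8+9+1 = 2 carry 1
  B+B+1 = 7 carry 1
  8+5+1 = E
  0+8 = 8
  A+6 = 0 carry 1
  final carry 1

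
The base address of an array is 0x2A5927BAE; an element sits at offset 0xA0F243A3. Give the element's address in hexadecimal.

Add column by column in base 16, right to left:
  E+3 = 1 carry 1
  A+A+1 = 5 carry 1
  B+3+1 = F
  7+4 = B
  2+2 = 4
  9+F = 8 carry 1
  5+0+1 = 6
  A+A = 4 carry 1
  2+0+1 = 3

0x34684BF51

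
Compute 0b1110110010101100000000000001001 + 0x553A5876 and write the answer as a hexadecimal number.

0b1110110010101100000000000001001 = 0x76560009 in hexadecimal.
Add column by column in base 16, right to left:
  9+6 = F
  0+7 = 7
  0+8 = 8
  0+5 = 5
  6+A = 0 carry 1
  5+3+1 = 9
  6+5 = B
  7+5 = C

0xCB90587F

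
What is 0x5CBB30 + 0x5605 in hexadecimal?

Add column by column in base 16, right to left:
  0+5 = 5
  3+0 = 3
  B+6 = 1 carry 1
  B+5+1 = 1 carry 1
  C+0+1 = D
  5+0 = 5

0x5D1135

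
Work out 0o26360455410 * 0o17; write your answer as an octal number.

Multiply each base-8 digit by 15, carrying:
  0×15 = 0 → write 0
  1×15 = 15 → write 7 carry 1
  4×15+1 = 61 → write 5 carry 7
  5×15+7 = 82 → write 2 carry 10
  5×15+10 = 85 → write 5 carry 10
  4×15+10 = 70 → write 6 carry 8
  0×15+8 = 8 → write 0 carry 1
  6×15+1 = 91 → write 3 carry 11
  3×15+11 = 56 → write 0 carry 7
  6×15+7 = 97 → write 1 carry 12
  2×15+12 = 42 → write 2 carry 5
  remaining carry: 5

0o521030652570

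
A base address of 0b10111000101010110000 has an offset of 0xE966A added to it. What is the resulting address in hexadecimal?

0x1A211A

0b10111000101010110000 = 0xB8AB0 in hexadecimal.
Add column by column in base 16, right to left:
  0+A = A
  B+6 = 1 carry 1
  A+6+1 = 1 carry 1
  8+9+1 = 2 carry 1
  B+E+1 = A carry 1
  final carry 1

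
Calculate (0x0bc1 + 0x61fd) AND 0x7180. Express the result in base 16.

0x6180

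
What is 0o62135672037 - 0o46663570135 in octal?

0o13252101702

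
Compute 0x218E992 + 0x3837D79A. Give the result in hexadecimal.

0x3A50C12C

Add column by column in base 16, right to left:
  2+A = C
  9+9 = 2 carry 1
  9+7+1 = 1 carry 1
  E+D+1 = C carry 1
  8+7+1 = 0 carry 1
  1+3+1 = 5
  2+8 = A
  0+3 = 3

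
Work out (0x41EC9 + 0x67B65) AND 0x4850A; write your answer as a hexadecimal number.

Add column by column in base 16, right to left:
  9+5 = E
  C+6 = 2 carry 1
  E+B+1 = A carry 1
  1+7+1 = 9
  4+6 = A
Sum = 0xA9A2E; now AND with 0x4850A:
  A&4=0, 9&8=8, A&5=0, 2&0=0, E&A=A

0x800A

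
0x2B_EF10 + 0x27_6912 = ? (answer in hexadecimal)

Add column by column in base 16, right to left:
  0+2 = 2
  1+1 = 2
  F+9 = 8 carry 1
  E+6+1 = 5 carry 1
  B+7+1 = 3 carry 1
  2+2+1 = 5

0x535822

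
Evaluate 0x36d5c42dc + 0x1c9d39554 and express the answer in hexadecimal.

0x5372fd830

Add column by column in base 16, right to left:
  c+4 = 0 carry 1
  d+5+1 = 3 carry 1
  2+5+1 = 8
  4+9 = d
  c+3 = f
  5+d = 2 carry 1
  d+9+1 = 7 carry 1
  6+c+1 = 3 carry 1
  3+1+1 = 5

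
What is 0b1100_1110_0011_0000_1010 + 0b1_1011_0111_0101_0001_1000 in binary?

Add column by column in base 2, right to left:
  0+0 = 0
  1+0 = 1
  0+0 = 0
  1+1 = 0 carry 1
  0+1+1 = 0 carry 1
  0+0+1 = 1
  0+0 = 0
  0+0 = 0
  1+1 = 0 carry 1
  1+0+1 = 0 carry 1
  0+1+1 = 0 carry 1
  0+0+1 = 1
  0+1 = 1
  1+1 = 0 carry 1
  1+1+1 = 1 carry 1
  1+0+1 = 0 carry 1
  0+1+1 = 0 carry 1
  0+1+1 = 0 carry 1
  1+0+1 = 0 carry 1
  1+1+1 = 1 carry 1
  0+1+1 = 0 carry 1
  final carry 1

0b1010000101100000100010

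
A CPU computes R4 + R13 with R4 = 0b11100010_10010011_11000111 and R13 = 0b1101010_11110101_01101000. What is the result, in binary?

0b1010011011000100100101111

Add column by column in base 2, right to left:
  1+0 = 1
  1+0 = 1
  1+0 = 1
  0+1 = 1
  0+0 = 0
  0+1 = 1
  1+1 = 0 carry 1
  1+0+1 = 0 carry 1
  1+1+1 = 1 carry 1
  1+0+1 = 0 carry 1
  0+1+1 = 0 carry 1
  0+0+1 = 1
  1+1 = 0 carry 1
  0+1+1 = 0 carry 1
  0+1+1 = 0 carry 1
  1+1+1 = 1 carry 1
  0+0+1 = 1
  1+1 = 0 carry 1
  0+0+1 = 1
  0+1 = 1
  0+0 = 0
  1+1 = 0 carry 1
  1+1+1 = 1 carry 1
  1+0+1 = 0 carry 1
  final carry 1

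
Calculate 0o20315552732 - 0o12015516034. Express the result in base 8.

Subtract column by column in base 8:
  2-4 → 6 (borrow)
  3-3-1 → 7 (borrow)
  7-0-1 → 6
  2-6 → 4 (borrow)
  5-1-1 → 3
  5-5 → 0
  5-5 → 0
  1-1 → 0
  3-0 → 3
  0-2 → 6 (borrow)
  2-1-1 → 0

0o6300034676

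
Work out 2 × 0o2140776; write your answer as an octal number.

0o4301774

Multiply each base-8 digit by 2, carrying:
  6×2 = 12 → write 4 carry 1
  7×2+1 = 15 → write 7 carry 1
  7×2+1 = 15 → write 7 carry 1
  0×2+1 = 1 → write 1
  4×2 = 8 → write 0 carry 1
  1×2+1 = 3 → write 3
  2×2 = 4 → write 4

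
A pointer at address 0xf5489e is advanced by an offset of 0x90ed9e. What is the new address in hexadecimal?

0x186363c

Add column by column in base 16, right to left:
  e+e = c carry 1
  9+9+1 = 3 carry 1
  8+d+1 = 6 carry 1
  4+e+1 = 3 carry 1
  5+0+1 = 6
  f+9 = 8 carry 1
  final carry 1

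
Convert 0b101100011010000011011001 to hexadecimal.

0xB1A0D9

Group the bits into nibbles: 1011 0001 1010 0000 1101 1001 → B1A0D9.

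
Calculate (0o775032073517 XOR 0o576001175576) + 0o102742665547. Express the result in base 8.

First 0o775032073517 XOR 0o576001175576 = 0o203033106061.
Add column by column in base 8, right to left:
  1+7 = 0 carry 1
  6+4+1 = 3 carry 1
  0+5+1 = 6
  6+5 = 3 carry 1
  0+6+1 = 7
  1+6 = 7
  3+2 = 5
  3+4 = 7
  0+7 = 7
  3+2 = 5
  0+0 = 0
  2+1 = 3

0o305775773630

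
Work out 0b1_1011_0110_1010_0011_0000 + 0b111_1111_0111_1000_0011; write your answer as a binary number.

Add column by column in base 2, right to left:
  0+1 = 1
  0+1 = 1
  0+0 = 0
  0+0 = 0
  1+0 = 1
  1+0 = 1
  0+0 = 0
  0+1 = 1
  0+1 = 1
  1+1 = 0 carry 1
  0+1+1 = 0 carry 1
  1+0+1 = 0 carry 1
  0+1+1 = 0 carry 1
  1+1+1 = 1 carry 1
  1+1+1 = 1 carry 1
  0+1+1 = 0 carry 1
  1+1+1 = 1 carry 1
  1+1+1 = 1 carry 1
  0+1+1 = 0 carry 1
  1+0+1 = 0 carry 1
  1+0+1 = 0 carry 1
  final carry 1

0b1000110110000110110011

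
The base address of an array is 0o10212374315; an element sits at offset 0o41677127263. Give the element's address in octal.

Add column by column in base 8, right to left:
  5+3 = 0 carry 1
  1+6+1 = 0 carry 1
  3+2+1 = 6
  4+7 = 3 carry 1
  7+2+1 = 2 carry 1
  3+1+1 = 5
  2+7 = 1 carry 1
  1+7+1 = 1 carry 1
  2+6+1 = 1 carry 1
  0+1+1 = 2
  1+4 = 5

0o52111523600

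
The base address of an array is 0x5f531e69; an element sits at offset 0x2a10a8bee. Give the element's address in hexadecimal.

Add column by column in base 16, right to left:
  9+e = 7 carry 1
  6+e+1 = 5 carry 1
  e+b+1 = a carry 1
  1+8+1 = a
  3+a = d
  5+0 = 5
  f+1 = 0 carry 1
  5+a+1 = 0 carry 1
  0+2+1 = 3

0x3005daa57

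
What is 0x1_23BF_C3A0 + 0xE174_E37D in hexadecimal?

Add column by column in base 16, right to left:
  0+D = D
  A+7 = 1 carry 1
  3+3+1 = 7
  C+E = A carry 1
  F+4+1 = 4 carry 1
  B+7+1 = 3 carry 1
  3+1+1 = 5
  2+E = 0 carry 1
  1+0+1 = 2

0x20534A71D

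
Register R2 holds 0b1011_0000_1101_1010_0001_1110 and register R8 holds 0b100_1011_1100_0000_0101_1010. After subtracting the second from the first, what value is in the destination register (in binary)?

0b11001010001100111000100

Subtract column by column in base 2:
  0-0 → 0
  1-1 → 0
  1-0 → 1
  1-1 → 0
  1-1 → 0
  0-0 → 0
  0-1 → 1 (borrow)
  0-0-1 → 1 (borrow)
  0-0-1 → 1 (borrow)
  1-0-1 → 0
  0-0 → 0
  1-0 → 1
  1-0 → 1
  0-0 → 0
  1-1 → 0
  1-1 → 0
  0-1 → 1 (borrow)
  0-1-1 → 0 (borrow)
  0-0-1 → 1 (borrow)
  0-1-1 → 0 (borrow)
  1-0-1 → 0
  1-0 → 1
  0-1 → 1 (borrow)
  1-0-1 → 0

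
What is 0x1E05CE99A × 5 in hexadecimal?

0x961D09002

Multiply each base-16 digit by 5, carrying:
  A×5 = 50 → write 2 carry 3
  9×5+3 = 48 → write 0 carry 3
  9×5+3 = 48 → write 0 carry 3
  E×5+3 = 73 → write 9 carry 4
  C×5+4 = 64 → write 0 carry 4
  5×5+4 = 29 → write D carry 1
  0×5+1 = 1 → write 1
  E×5 = 70 → write 6 carry 4
  1×5+4 = 9 → write 9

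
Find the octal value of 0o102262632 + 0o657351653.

Add column by column in base 8, right to left:
  2+3 = 5
  3+5 = 0 carry 1
  6+6+1 = 5 carry 1
  2+1+1 = 4
  6+5 = 3 carry 1
  2+3+1 = 6
  2+7 = 1 carry 1
  0+5+1 = 6
  1+6 = 7

0o761634505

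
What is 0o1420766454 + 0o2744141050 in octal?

Add column by column in base 8, right to left:
  4+0 = 4
  5+5 = 2 carry 1
  4+0+1 = 5
  6+1 = 7
  6+4 = 2 carry 1
  7+1+1 = 1 carry 1
  0+4+1 = 5
  2+4 = 6
  4+7 = 3 carry 1
  1+2+1 = 4

0o4365127524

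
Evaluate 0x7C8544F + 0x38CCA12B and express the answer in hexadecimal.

0x4094F57A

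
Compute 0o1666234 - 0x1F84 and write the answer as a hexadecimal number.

0o1666234 = 0x76C9C in hexadecimal.
Subtract column by column in base 16:
  C-4 → 8
  9-8 → 1
  C-F → D (borrow)
  6-1-1 → 4
  7-0 → 7

0x74D18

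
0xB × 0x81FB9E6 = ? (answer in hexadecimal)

Multiply each base-16 digit by 11, carrying:
  6×11 = 66 → write 2 carry 4
  E×11+4 = 158 → write E carry 9
  9×11+9 = 108 → write C carry 6
  B×11+6 = 127 → write F carry 7
  F×11+7 = 172 → write C carry 10
  1×11+10 = 21 → write 5 carry 1
  8×11+1 = 89 → write 9 carry 5
  remaining carry: 5

0x595CFCE2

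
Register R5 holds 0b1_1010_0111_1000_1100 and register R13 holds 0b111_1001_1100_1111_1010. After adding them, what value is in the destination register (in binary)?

0b10010100010010000110

Add column by column in base 2, right to left:
  0+0 = 0
  0+1 = 1
  1+0 = 1
  1+1 = 0 carry 1
  0+1+1 = 0 carry 1
  0+1+1 = 0 carry 1
  0+1+1 = 0 carry 1
  1+1+1 = 1 carry 1
  1+0+1 = 0 carry 1
  1+0+1 = 0 carry 1
  1+1+1 = 1 carry 1
  0+1+1 = 0 carry 1
  0+1+1 = 0 carry 1
  1+0+1 = 0 carry 1
  0+0+1 = 1
  1+1 = 0 carry 1
  1+1+1 = 1 carry 1
  0+1+1 = 0 carry 1
  0+1+1 = 0 carry 1
  final carry 1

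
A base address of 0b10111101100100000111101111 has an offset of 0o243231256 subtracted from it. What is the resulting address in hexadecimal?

0x690F41

0b10111101100100000111101111 = 0x2F641EF in hexadecimal.
0o243231256 = 0x28D32AE in hexadecimal.
Subtract column by column in base 16:
  F-E → 1
  E-A → 4
  1-2 → F (borrow)
  4-3-1 → 0
  6-D → 9 (borrow)
  F-8-1 → 6
  2-2 → 0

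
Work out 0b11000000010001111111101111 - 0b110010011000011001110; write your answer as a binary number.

0b10111001111110111100100001

Subtract column by column in base 2:
  1-0 → 1
  1-1 → 0
  1-1 → 0
  1-1 → 0
  0-0 → 0
  1-0 → 1
  1-1 → 0
  1-1 → 0
  1-0 → 1
  1-0 → 1
  1-0 → 1
  1-0 → 1
  1-1 → 0
  0-1 → 1 (borrow)
  0-0-1 → 1 (borrow)
  0-0-1 → 1 (borrow)
  1-1-1 → 1 (borrow)
  0-0-1 → 1 (borrow)
  0-0-1 → 1 (borrow)
  0-1-1 → 0 (borrow)
  0-1-1 → 0 (borrow)
  0-0-1 → 1 (borrow)
  0-0-1 → 1 (borrow)
  0-0-1 → 1 (borrow)
  1-0-1 → 0
  1-0 → 1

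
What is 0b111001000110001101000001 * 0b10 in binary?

Multiply each base-2 digit by 2, carrying:
  1×2 = 2 → write 0 carry 1
  0×2+1 = 1 → write 1
  0×2 = 0 → write 0
  0×2 = 0 → write 0
  0×2 = 0 → write 0
  0×2 = 0 → write 0
  1×2 = 2 → write 0 carry 1
  0×2+1 = 1 → write 1
  1×2 = 2 → write 0 carry 1
  1×2+1 = 3 → write 1 carry 1
  0×2+1 = 1 → write 1
  0×2 = 0 → write 0
  0×2 = 0 → write 0
  1×2 = 2 → write 0 carry 1
  1×2+1 = 3 → write 1 carry 1
  0×2+1 = 1 → write 1
  0×2 = 0 → write 0
  0×2 = 0 → write 0
  1×2 = 2 → write 0 carry 1
  0×2+1 = 1 → write 1
  0×2 = 0 → write 0
  1×2 = 2 → write 0 carry 1
  1×2+1 = 3 → write 1 carry 1
  1×2+1 = 3 → write 1 carry 1
  remaining carry: 1

0b1110010001100011010000010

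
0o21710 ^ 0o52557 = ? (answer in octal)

0o73247

XOR each oct digit independently (no carries):
  2^5=7, 1^2=3, 7^5=2, 1^5=4, 0^7=7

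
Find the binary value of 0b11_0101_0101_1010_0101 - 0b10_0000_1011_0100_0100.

0b10100101001100001

Subtract column by column in base 2:
  1-0 → 1
  0-0 → 0
  1-1 → 0
  0-0 → 0
  0-0 → 0
  1-0 → 1
  0-1 → 1 (borrow)
  1-0-1 → 0
  1-1 → 0
  0-1 → 1 (borrow)
  1-0-1 → 0
  0-1 → 1 (borrow)
  1-0-1 → 0
  0-0 → 0
  1-0 → 1
  0-0 → 0
  1-0 → 1
  1-1 → 0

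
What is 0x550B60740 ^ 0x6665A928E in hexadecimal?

XOR each hex digit independently (no carries):
  5^6=3, 5^6=3, 0^6=6, B^5=E, 6^A=C, 0^9=9, 7^2=5, 4^8=C, 0^E=E

0x336EC95CE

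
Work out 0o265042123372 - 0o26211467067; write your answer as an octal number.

0o236630434303

Subtract column by column in base 8:
  2-7 → 3 (borrow)
  7-6-1 → 0
  3-0 → 3
  3-7 → 4 (borrow)
  2-6-1 → 3 (borrow)
  1-4-1 → 4 (borrow)
  2-1-1 → 0
  4-1 → 3
  0-2 → 6 (borrow)
  5-6-1 → 6 (borrow)
  6-2-1 → 3
  2-0 → 2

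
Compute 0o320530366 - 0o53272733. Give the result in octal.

0o245235433

Subtract column by column in base 8:
  6-3 → 3
  6-3 → 3
  3-7 → 4 (borrow)
  0-2-1 → 5 (borrow)
  3-7-1 → 3 (borrow)
  5-2-1 → 2
  0-3 → 5 (borrow)
  2-5-1 → 4 (borrow)
  3-0-1 → 2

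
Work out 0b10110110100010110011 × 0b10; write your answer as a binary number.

Multiply each base-2 digit by 2, carrying:
  1×2 = 2 → write 0 carry 1
  1×2+1 = 3 → write 1 carry 1
  0×2+1 = 1 → write 1
  0×2 = 0 → write 0
  1×2 = 2 → write 0 carry 1
  1×2+1 = 3 → write 1 carry 1
  0×2+1 = 1 → write 1
  1×2 = 2 → write 0 carry 1
  0×2+1 = 1 → write 1
  0×2 = 0 → write 0
  0×2 = 0 → write 0
  1×2 = 2 → write 0 carry 1
  0×2+1 = 1 → write 1
  1×2 = 2 → write 0 carry 1
  1×2+1 = 3 → write 1 carry 1
  0×2+1 = 1 → write 1
  1×2 = 2 → write 0 carry 1
  1×2+1 = 3 → write 1 carry 1
  0×2+1 = 1 → write 1
  1×2 = 2 → write 0 carry 1
  remaining carry: 1

0b101101101000101100110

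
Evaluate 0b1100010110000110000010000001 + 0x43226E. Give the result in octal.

0o1446701357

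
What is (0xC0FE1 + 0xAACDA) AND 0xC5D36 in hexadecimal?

Add column by column in base 16, right to left:
  1+A = B
  E+D = B carry 1
  F+C+1 = C carry 1
  0+A+1 = B
  C+A = 6 carry 1
  final carry 1
Sum = 0x16BCBB; now AND with 0xC5D36:
  1&0=0, 6&C=4, B&5=1, C&D=C, B&3=3, B&6=2

0x41C32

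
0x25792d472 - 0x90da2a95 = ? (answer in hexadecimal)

Subtract column by column in base 16:
  2-5 → d (borrow)
  7-9-1 → d (borrow)
  4-a-1 → 9 (borrow)
  d-2-1 → a
  2-a → 8 (borrow)
  9-d-1 → b (borrow)
  7-0-1 → 6
  5-9 → c (borrow)
  2-0-1 → 1

0x1c6b8a9dd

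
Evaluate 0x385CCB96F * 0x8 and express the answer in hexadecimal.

0x1C2E65CB78

Multiply each base-16 digit by 8, carrying:
  F×8 = 120 → write 8 carry 7
  6×8+7 = 55 → write 7 carry 3
  9×8+3 = 75 → write B carry 4
  B×8+4 = 92 → write C carry 5
  C×8+5 = 101 → write 5 carry 6
  C×8+6 = 102 → write 6 carry 6
  5×8+6 = 46 → write E carry 2
  8×8+2 = 66 → write 2 carry 4
  3×8+4 = 28 → write C carry 1
  remaining carry: 1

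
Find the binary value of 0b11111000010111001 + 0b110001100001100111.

0b1010000100100100000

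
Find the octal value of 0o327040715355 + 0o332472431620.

0o661533347175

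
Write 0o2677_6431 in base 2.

Each octal digit is 3 bits: 2=010 6=110 7=111 7=111 6=110 4=100 3=011 1=001.

0b10110111111110100011001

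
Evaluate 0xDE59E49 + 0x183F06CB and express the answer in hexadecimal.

Add column by column in base 16, right to left:
  9+B = 4 carry 1
  4+C+1 = 1 carry 1
  E+6+1 = 5 carry 1
  9+0+1 = A
  5+F = 4 carry 1
  E+3+1 = 2 carry 1
  D+8+1 = 6 carry 1
  0+1+1 = 2

0x2624A514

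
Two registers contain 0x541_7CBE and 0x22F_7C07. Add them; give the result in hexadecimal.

0x770F8C5

Add column by column in base 16, right to left:
  E+7 = 5 carry 1
  B+0+1 = C
  C+C = 8 carry 1
  7+7+1 = F
  1+F = 0 carry 1
  4+2+1 = 7
  5+2 = 7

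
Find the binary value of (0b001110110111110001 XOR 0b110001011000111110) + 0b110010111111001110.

0b1110010101110011101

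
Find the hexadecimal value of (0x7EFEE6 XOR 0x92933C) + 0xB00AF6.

0x19C78D0

First 0x7EFEE6 XOR 0x92933C = 0xEC6DDA.
Add column by column in base 16, right to left:
  A+6 = 0 carry 1
  D+F+1 = D carry 1
  D+A+1 = 8 carry 1
  6+0+1 = 7
  C+0 = C
  E+B = 9 carry 1
  final carry 1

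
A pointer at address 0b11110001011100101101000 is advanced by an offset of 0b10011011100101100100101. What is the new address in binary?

0b110001101000010010001101

Add column by column in base 2, right to left:
  0+1 = 1
  0+0 = 0
  0+1 = 1
  1+0 = 1
  0+0 = 0
  1+1 = 0 carry 1
  1+0+1 = 0 carry 1
  0+0+1 = 1
  1+1 = 0 carry 1
  0+1+1 = 0 carry 1
  0+0+1 = 1
  1+1 = 0 carry 1
  1+0+1 = 0 carry 1
  1+0+1 = 0 carry 1
  0+1+1 = 0 carry 1
  1+1+1 = 1 carry 1
  0+1+1 = 0 carry 1
  0+0+1 = 1
  0+1 = 1
  1+1 = 0 carry 1
  1+0+1 = 0 carry 1
  1+0+1 = 0 carry 1
  1+1+1 = 1 carry 1
  final carry 1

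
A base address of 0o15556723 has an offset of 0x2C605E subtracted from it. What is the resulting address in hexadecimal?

0xA7D75

0o15556723 = 0x36DDD3 in hexadecimal.
Subtract column by column in base 16:
  3-E → 5 (borrow)
  D-5-1 → 7
  D-0 → D
  D-6 → 7
  6-C → A (borrow)
  3-2-1 → 0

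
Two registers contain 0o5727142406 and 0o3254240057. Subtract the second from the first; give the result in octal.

0o2452702327

Subtract column by column in base 8:
  6-7 → 7 (borrow)
  0-5-1 → 2 (borrow)
  4-0-1 → 3
  2-0 → 2
  4-4 → 0
  1-2 → 7 (borrow)
  7-4-1 → 2
  2-5 → 5 (borrow)
  7-2-1 → 4
  5-3 → 2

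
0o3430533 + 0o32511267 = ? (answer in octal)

0o36142022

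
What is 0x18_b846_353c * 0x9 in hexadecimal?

Multiply each base-16 digit by 9, carrying:
  c×9 = 108 → write c carry 6
  3×9+6 = 33 → write 1 carry 2
  5×9+2 = 47 → write f carry 2
  3×9+2 = 29 → write d carry 1
  6×9+1 = 55 → write 7 carry 3
  4×9+3 = 39 → write 7 carry 2
  8×9+2 = 74 → write a carry 4
  b×9+4 = 103 → write 7 carry 6
  8×9+6 = 78 → write e carry 4
  1×9+4 = 13 → write d

0xde7a77df1c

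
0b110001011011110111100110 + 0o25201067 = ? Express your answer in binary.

0o25201067 = 0b10101010000001000110111 in binary.
Add column by column in base 2, right to left:
  0+1 = 1
  1+1 = 0 carry 1
  1+1+1 = 1 carry 1
  0+0+1 = 1
  0+1 = 1
  1+1 = 0 carry 1
  1+0+1 = 0 carry 1
  1+0+1 = 0 carry 1
  1+0+1 = 0 carry 1
  0+1+1 = 0 carry 1
  1+0+1 = 0 carry 1
  1+0+1 = 0 carry 1
  1+0+1 = 0 carry 1
  1+0+1 = 0 carry 1
  0+0+1 = 1
  1+0 = 1
  1+1 = 0 carry 1
  0+0+1 = 1
  1+1 = 0 carry 1
  0+0+1 = 1
  0+1 = 1
  0+0 = 0
  1+1 = 0 carry 1
  1+0+1 = 0 carry 1
  final carry 1

0b1000110101100000000011101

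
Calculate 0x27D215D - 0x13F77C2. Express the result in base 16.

0x13DA99B

Subtract column by column in base 16:
  D-2 → B
  5-C → 9 (borrow)
  1-7-1 → 9 (borrow)
  2-7-1 → A (borrow)
  D-F-1 → D (borrow)
  7-3-1 → 3
  2-1 → 1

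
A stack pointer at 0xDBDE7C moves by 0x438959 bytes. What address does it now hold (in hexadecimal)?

0x11F67D5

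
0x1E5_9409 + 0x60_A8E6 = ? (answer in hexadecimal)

Add column by column in base 16, right to left:
  9+6 = F
  0+E = E
  4+8 = C
  9+A = 3 carry 1
  5+0+1 = 6
  E+6 = 4 carry 1
  1+0+1 = 2

0x2463CEF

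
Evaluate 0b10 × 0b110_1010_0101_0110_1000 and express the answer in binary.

Multiply each base-2 digit by 2, carrying:
  0×2 = 0 → write 0
  0×2 = 0 → write 0
  0×2 = 0 → write 0
  1×2 = 2 → write 0 carry 1
  0×2+1 = 1 → write 1
  1×2 = 2 → write 0 carry 1
  1×2+1 = 3 → write 1 carry 1
  0×2+1 = 1 → write 1
  1×2 = 2 → write 0 carry 1
  0×2+1 = 1 → write 1
  1×2 = 2 → write 0 carry 1
  0×2+1 = 1 → write 1
  0×2 = 0 → write 0
  1×2 = 2 → write 0 carry 1
  0×2+1 = 1 → write 1
  1×2 = 2 → write 0 carry 1
  0×2+1 = 1 → write 1
  1×2 = 2 → write 0 carry 1
  1×2+1 = 3 → write 1 carry 1
  remaining carry: 1

0b11010100101011010000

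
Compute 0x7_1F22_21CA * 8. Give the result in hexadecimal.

0x38F9110E50

Multiply each base-16 digit by 8, carrying:
  A×8 = 80 → write 0 carry 5
  C×8+5 = 101 → write 5 carry 6
  1×8+6 = 14 → write E
  2×8 = 16 → write 0 carry 1
  2×8+1 = 17 → write 1 carry 1
  2×8+1 = 17 → write 1 carry 1
  F×8+1 = 121 → write 9 carry 7
  1×8+7 = 15 → write F
  7×8 = 56 → write 8 carry 3
  remaining carry: 3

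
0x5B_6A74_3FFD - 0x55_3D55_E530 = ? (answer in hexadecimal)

0x62D1E5ACD

Subtract column by column in base 16:
  D-0 → D
  F-3 → C
  F-5 → A
  3-E → 5 (borrow)
  4-5-1 → E (borrow)
  7-5-1 → 1
  A-D → D (borrow)
  6-3-1 → 2
  B-5 → 6
  5-5 → 0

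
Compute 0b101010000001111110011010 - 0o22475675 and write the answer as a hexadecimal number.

0x5da3dd

0b101010000001111110011010 = 0xa81f9a in hexadecimal.
0o22475675 = 0x4a7bbd in hexadecimal.
Subtract column by column in base 16:
  a-d → d (borrow)
  9-b-1 → d (borrow)
  f-b-1 → 3
  1-7 → a (borrow)
  8-a-1 → d (borrow)
  a-4-1 → 5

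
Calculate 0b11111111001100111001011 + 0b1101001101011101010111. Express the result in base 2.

Add column by column in base 2, right to left:
  1+1 = 0 carry 1
  1+1+1 = 1 carry 1
  0+1+1 = 0 carry 1
  1+0+1 = 0 carry 1
  0+1+1 = 0 carry 1
  0+0+1 = 1
  1+1 = 0 carry 1
  1+0+1 = 0 carry 1
  1+1+1 = 1 carry 1
  0+1+1 = 0 carry 1
  0+1+1 = 0 carry 1
  1+0+1 = 0 carry 1
  1+1+1 = 1 carry 1
  0+0+1 = 1
  0+1 = 1
  1+1 = 0 carry 1
  1+0+1 = 0 carry 1
  1+0+1 = 0 carry 1
  1+1+1 = 1 carry 1
  1+0+1 = 0 carry 1
  1+1+1 = 1 carry 1
  1+1+1 = 1 carry 1
  1+0+1 = 0 carry 1
  final carry 1

0b101101000111000100100010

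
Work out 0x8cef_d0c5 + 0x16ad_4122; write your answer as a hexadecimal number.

0xa39d11e7

Add column by column in base 16, right to left:
  5+2 = 7
  c+2 = e
  0+1 = 1
  d+4 = 1 carry 1
  f+d+1 = d carry 1
  e+a+1 = 9 carry 1
  c+6+1 = 3 carry 1
  8+1+1 = a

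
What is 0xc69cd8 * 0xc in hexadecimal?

0x94f5a20

Multiply each base-16 digit by 12, carrying:
  8×12 = 96 → write 0 carry 6
  d×12+6 = 162 → write 2 carry 10
  c×12+10 = 154 → write a carry 9
  9×12+9 = 117 → write 5 carry 7
  6×12+7 = 79 → write f carry 4
  c×12+4 = 148 → write 4 carry 9
  remaining carry: 9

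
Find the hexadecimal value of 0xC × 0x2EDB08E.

Multiply each base-16 digit by 12, carrying:
  E×12 = 168 → write 8 carry 10
  8×12+10 = 106 → write A carry 6
  0×12+6 = 6 → write 6
  B×12 = 132 → write 4 carry 8
  D×12+8 = 164 → write 4 carry 10
  E×12+10 = 178 → write 2 carry 11
  2×12+11 = 35 → write 3 carry 2
  remaining carry: 2

0x232446A8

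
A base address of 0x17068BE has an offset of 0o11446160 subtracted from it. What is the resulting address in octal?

0o122416116

0x17068BE = 0o134064276 in octal.
Subtract column by column in base 8:
  6-0 → 6
  7-6 → 1
  2-1 → 1
  4-6 → 6 (borrow)
  6-4-1 → 1
  0-4 → 4 (borrow)
  4-1-1 → 2
  3-1 → 2
  1-0 → 1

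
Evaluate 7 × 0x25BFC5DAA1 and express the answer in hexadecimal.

0x1083E68FA67

Multiply each base-16 digit by 7, carrying:
  1×7 = 7 → write 7
  A×7 = 70 → write 6 carry 4
  A×7+4 = 74 → write A carry 4
  D×7+4 = 95 → write F carry 5
  5×7+5 = 40 → write 8 carry 2
  C×7+2 = 86 → write 6 carry 5
  F×7+5 = 110 → write E carry 6
  B×7+6 = 83 → write 3 carry 5
  5×7+5 = 40 → write 8 carry 2
  2×7+2 = 16 → write 0 carry 1
  remaining carry: 1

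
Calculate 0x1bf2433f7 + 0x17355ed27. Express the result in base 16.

0x3327a211e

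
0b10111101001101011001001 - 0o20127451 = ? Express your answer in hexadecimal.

0x1DEBA0

0b10111101001101011001001 = 0x5E9AC9 in hexadecimal.
0o20127451 = 0x40AF29 in hexadecimal.
Subtract column by column in base 16:
  9-9 → 0
  C-2 → A
  A-F → B (borrow)
  9-A-1 → E (borrow)
  E-0-1 → D
  5-4 → 1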